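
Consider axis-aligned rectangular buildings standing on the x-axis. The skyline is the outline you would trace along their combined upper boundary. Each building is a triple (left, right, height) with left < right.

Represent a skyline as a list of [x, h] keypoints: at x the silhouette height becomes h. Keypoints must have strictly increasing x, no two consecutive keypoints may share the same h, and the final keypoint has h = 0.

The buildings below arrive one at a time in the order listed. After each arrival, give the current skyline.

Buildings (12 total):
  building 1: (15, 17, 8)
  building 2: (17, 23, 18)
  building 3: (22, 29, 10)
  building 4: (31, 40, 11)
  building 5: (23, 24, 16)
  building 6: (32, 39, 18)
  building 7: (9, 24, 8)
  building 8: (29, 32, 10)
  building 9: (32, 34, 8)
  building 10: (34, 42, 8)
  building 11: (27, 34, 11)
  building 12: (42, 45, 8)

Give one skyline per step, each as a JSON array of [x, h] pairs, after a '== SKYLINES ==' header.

== SKYLINES ==
[[15,8],[17,0]]
[[15,8],[17,18],[23,0]]
[[15,8],[17,18],[23,10],[29,0]]
[[15,8],[17,18],[23,10],[29,0],[31,11],[40,0]]
[[15,8],[17,18],[23,16],[24,10],[29,0],[31,11],[40,0]]
[[15,8],[17,18],[23,16],[24,10],[29,0],[31,11],[32,18],[39,11],[40,0]]
[[9,8],[17,18],[23,16],[24,10],[29,0],[31,11],[32,18],[39,11],[40,0]]
[[9,8],[17,18],[23,16],[24,10],[31,11],[32,18],[39,11],[40,0]]
[[9,8],[17,18],[23,16],[24,10],[31,11],[32,18],[39,11],[40,0]]
[[9,8],[17,18],[23,16],[24,10],[31,11],[32,18],[39,11],[40,8],[42,0]]
[[9,8],[17,18],[23,16],[24,10],[27,11],[32,18],[39,11],[40,8],[42,0]]
[[9,8],[17,18],[23,16],[24,10],[27,11],[32,18],[39,11],[40,8],[45,0]]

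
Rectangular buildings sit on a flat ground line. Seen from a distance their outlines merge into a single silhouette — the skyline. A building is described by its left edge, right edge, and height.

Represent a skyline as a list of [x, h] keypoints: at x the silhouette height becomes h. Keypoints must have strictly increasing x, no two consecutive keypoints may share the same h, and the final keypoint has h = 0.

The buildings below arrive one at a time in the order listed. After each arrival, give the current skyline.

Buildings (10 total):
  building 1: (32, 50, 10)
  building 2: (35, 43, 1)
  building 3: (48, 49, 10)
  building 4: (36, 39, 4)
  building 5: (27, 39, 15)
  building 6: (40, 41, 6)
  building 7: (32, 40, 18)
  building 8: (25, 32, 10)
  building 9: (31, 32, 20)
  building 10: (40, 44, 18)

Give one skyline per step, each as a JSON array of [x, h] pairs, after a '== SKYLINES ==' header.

== SKYLINES ==
[[32,10],[50,0]]
[[32,10],[50,0]]
[[32,10],[50,0]]
[[32,10],[50,0]]
[[27,15],[39,10],[50,0]]
[[27,15],[39,10],[50,0]]
[[27,15],[32,18],[40,10],[50,0]]
[[25,10],[27,15],[32,18],[40,10],[50,0]]
[[25,10],[27,15],[31,20],[32,18],[40,10],[50,0]]
[[25,10],[27,15],[31,20],[32,18],[44,10],[50,0]]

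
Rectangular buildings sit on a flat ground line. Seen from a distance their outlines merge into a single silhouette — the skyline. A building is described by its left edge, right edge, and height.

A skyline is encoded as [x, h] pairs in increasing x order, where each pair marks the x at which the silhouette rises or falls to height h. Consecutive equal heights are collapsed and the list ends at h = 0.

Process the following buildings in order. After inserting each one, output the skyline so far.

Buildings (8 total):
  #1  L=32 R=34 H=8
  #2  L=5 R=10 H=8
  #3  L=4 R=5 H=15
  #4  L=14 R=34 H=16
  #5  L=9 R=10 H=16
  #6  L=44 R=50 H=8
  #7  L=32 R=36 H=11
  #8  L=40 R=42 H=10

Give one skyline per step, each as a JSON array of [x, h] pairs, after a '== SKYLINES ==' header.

== SKYLINES ==
[[32,8],[34,0]]
[[5,8],[10,0],[32,8],[34,0]]
[[4,15],[5,8],[10,0],[32,8],[34,0]]
[[4,15],[5,8],[10,0],[14,16],[34,0]]
[[4,15],[5,8],[9,16],[10,0],[14,16],[34,0]]
[[4,15],[5,8],[9,16],[10,0],[14,16],[34,0],[44,8],[50,0]]
[[4,15],[5,8],[9,16],[10,0],[14,16],[34,11],[36,0],[44,8],[50,0]]
[[4,15],[5,8],[9,16],[10,0],[14,16],[34,11],[36,0],[40,10],[42,0],[44,8],[50,0]]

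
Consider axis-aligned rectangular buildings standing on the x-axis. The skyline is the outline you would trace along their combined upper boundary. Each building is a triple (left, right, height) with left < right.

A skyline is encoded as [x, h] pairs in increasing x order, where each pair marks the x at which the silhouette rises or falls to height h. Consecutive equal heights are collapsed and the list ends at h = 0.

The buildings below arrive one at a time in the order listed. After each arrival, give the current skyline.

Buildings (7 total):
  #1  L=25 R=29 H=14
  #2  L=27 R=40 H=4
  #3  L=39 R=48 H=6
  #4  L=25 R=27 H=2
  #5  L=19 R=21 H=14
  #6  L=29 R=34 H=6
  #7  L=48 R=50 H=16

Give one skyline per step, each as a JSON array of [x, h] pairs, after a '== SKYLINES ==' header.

== SKYLINES ==
[[25,14],[29,0]]
[[25,14],[29,4],[40,0]]
[[25,14],[29,4],[39,6],[48,0]]
[[25,14],[29,4],[39,6],[48,0]]
[[19,14],[21,0],[25,14],[29,4],[39,6],[48,0]]
[[19,14],[21,0],[25,14],[29,6],[34,4],[39,6],[48,0]]
[[19,14],[21,0],[25,14],[29,6],[34,4],[39,6],[48,16],[50,0]]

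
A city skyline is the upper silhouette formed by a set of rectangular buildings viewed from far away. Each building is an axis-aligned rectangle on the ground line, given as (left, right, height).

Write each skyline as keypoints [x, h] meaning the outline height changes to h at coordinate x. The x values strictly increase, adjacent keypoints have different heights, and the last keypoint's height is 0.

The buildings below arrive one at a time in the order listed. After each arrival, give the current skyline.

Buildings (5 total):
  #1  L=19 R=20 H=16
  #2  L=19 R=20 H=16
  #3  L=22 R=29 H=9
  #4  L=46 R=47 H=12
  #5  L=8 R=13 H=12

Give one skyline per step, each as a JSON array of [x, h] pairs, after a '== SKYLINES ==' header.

== SKYLINES ==
[[19,16],[20,0]]
[[19,16],[20,0]]
[[19,16],[20,0],[22,9],[29,0]]
[[19,16],[20,0],[22,9],[29,0],[46,12],[47,0]]
[[8,12],[13,0],[19,16],[20,0],[22,9],[29,0],[46,12],[47,0]]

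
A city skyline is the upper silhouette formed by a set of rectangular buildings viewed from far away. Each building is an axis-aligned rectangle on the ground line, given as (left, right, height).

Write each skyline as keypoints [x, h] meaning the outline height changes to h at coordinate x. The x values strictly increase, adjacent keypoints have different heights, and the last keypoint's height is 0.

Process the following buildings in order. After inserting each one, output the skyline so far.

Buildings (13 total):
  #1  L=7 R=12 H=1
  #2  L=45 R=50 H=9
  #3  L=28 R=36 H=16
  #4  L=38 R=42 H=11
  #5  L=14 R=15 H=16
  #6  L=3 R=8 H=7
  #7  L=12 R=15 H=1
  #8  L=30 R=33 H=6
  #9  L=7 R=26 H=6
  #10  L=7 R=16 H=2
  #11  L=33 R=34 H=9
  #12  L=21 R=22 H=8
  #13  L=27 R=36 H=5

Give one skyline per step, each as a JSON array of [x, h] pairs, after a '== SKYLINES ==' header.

== SKYLINES ==
[[7,1],[12,0]]
[[7,1],[12,0],[45,9],[50,0]]
[[7,1],[12,0],[28,16],[36,0],[45,9],[50,0]]
[[7,1],[12,0],[28,16],[36,0],[38,11],[42,0],[45,9],[50,0]]
[[7,1],[12,0],[14,16],[15,0],[28,16],[36,0],[38,11],[42,0],[45,9],[50,0]]
[[3,7],[8,1],[12,0],[14,16],[15,0],[28,16],[36,0],[38,11],[42,0],[45,9],[50,0]]
[[3,7],[8,1],[14,16],[15,0],[28,16],[36,0],[38,11],[42,0],[45,9],[50,0]]
[[3,7],[8,1],[14,16],[15,0],[28,16],[36,0],[38,11],[42,0],[45,9],[50,0]]
[[3,7],[8,6],[14,16],[15,6],[26,0],[28,16],[36,0],[38,11],[42,0],[45,9],[50,0]]
[[3,7],[8,6],[14,16],[15,6],[26,0],[28,16],[36,0],[38,11],[42,0],[45,9],[50,0]]
[[3,7],[8,6],[14,16],[15,6],[26,0],[28,16],[36,0],[38,11],[42,0],[45,9],[50,0]]
[[3,7],[8,6],[14,16],[15,6],[21,8],[22,6],[26,0],[28,16],[36,0],[38,11],[42,0],[45,9],[50,0]]
[[3,7],[8,6],[14,16],[15,6],[21,8],[22,6],[26,0],[27,5],[28,16],[36,0],[38,11],[42,0],[45,9],[50,0]]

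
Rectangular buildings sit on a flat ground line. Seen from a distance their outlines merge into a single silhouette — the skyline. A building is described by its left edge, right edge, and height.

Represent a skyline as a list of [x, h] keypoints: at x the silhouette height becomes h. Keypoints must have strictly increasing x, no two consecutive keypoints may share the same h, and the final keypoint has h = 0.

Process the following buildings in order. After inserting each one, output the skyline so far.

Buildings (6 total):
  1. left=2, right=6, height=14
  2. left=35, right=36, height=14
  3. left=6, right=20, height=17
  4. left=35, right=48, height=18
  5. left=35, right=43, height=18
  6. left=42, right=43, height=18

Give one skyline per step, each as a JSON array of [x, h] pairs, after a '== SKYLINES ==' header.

== SKYLINES ==
[[2,14],[6,0]]
[[2,14],[6,0],[35,14],[36,0]]
[[2,14],[6,17],[20,0],[35,14],[36,0]]
[[2,14],[6,17],[20,0],[35,18],[48,0]]
[[2,14],[6,17],[20,0],[35,18],[48,0]]
[[2,14],[6,17],[20,0],[35,18],[48,0]]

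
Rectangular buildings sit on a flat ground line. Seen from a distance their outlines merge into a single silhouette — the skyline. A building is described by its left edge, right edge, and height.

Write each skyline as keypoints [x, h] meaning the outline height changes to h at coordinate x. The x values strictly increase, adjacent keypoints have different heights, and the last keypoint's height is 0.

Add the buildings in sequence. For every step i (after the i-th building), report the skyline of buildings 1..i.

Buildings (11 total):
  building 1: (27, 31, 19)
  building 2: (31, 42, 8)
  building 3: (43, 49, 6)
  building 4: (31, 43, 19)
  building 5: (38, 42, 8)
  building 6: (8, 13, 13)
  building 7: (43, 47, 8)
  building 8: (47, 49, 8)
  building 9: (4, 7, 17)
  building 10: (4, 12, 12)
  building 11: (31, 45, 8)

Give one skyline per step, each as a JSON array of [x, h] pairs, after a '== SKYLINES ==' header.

== SKYLINES ==
[[27,19],[31,0]]
[[27,19],[31,8],[42,0]]
[[27,19],[31,8],[42,0],[43,6],[49,0]]
[[27,19],[43,6],[49,0]]
[[27,19],[43,6],[49,0]]
[[8,13],[13,0],[27,19],[43,6],[49,0]]
[[8,13],[13,0],[27,19],[43,8],[47,6],[49,0]]
[[8,13],[13,0],[27,19],[43,8],[49,0]]
[[4,17],[7,0],[8,13],[13,0],[27,19],[43,8],[49,0]]
[[4,17],[7,12],[8,13],[13,0],[27,19],[43,8],[49,0]]
[[4,17],[7,12],[8,13],[13,0],[27,19],[43,8],[49,0]]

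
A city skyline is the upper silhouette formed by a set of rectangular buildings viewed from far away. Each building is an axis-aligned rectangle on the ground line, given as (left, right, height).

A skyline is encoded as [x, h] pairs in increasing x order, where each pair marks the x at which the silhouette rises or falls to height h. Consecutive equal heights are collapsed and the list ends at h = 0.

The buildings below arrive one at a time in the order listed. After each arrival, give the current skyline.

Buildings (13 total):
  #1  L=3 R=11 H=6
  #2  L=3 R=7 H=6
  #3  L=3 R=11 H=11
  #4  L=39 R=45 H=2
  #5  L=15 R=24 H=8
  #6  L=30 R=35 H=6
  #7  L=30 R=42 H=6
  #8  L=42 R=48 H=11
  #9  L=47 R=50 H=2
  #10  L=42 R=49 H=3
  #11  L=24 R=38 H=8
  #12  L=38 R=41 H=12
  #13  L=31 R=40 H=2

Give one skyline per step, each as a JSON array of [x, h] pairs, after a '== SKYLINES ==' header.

== SKYLINES ==
[[3,6],[11,0]]
[[3,6],[11,0]]
[[3,11],[11,0]]
[[3,11],[11,0],[39,2],[45,0]]
[[3,11],[11,0],[15,8],[24,0],[39,2],[45,0]]
[[3,11],[11,0],[15,8],[24,0],[30,6],[35,0],[39,2],[45,0]]
[[3,11],[11,0],[15,8],[24,0],[30,6],[42,2],[45,0]]
[[3,11],[11,0],[15,8],[24,0],[30,6],[42,11],[48,0]]
[[3,11],[11,0],[15,8],[24,0],[30,6],[42,11],[48,2],[50,0]]
[[3,11],[11,0],[15,8],[24,0],[30,6],[42,11],[48,3],[49,2],[50,0]]
[[3,11],[11,0],[15,8],[38,6],[42,11],[48,3],[49,2],[50,0]]
[[3,11],[11,0],[15,8],[38,12],[41,6],[42,11],[48,3],[49,2],[50,0]]
[[3,11],[11,0],[15,8],[38,12],[41,6],[42,11],[48,3],[49,2],[50,0]]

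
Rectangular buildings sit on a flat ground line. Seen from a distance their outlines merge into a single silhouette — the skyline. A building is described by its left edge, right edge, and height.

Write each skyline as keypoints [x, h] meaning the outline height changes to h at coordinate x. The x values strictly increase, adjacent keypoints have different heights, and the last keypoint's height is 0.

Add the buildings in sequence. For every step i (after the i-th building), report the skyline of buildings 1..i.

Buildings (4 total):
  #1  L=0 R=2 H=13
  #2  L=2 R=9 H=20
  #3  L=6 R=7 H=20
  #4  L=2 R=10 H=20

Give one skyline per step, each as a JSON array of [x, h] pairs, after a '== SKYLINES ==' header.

== SKYLINES ==
[[0,13],[2,0]]
[[0,13],[2,20],[9,0]]
[[0,13],[2,20],[9,0]]
[[0,13],[2,20],[10,0]]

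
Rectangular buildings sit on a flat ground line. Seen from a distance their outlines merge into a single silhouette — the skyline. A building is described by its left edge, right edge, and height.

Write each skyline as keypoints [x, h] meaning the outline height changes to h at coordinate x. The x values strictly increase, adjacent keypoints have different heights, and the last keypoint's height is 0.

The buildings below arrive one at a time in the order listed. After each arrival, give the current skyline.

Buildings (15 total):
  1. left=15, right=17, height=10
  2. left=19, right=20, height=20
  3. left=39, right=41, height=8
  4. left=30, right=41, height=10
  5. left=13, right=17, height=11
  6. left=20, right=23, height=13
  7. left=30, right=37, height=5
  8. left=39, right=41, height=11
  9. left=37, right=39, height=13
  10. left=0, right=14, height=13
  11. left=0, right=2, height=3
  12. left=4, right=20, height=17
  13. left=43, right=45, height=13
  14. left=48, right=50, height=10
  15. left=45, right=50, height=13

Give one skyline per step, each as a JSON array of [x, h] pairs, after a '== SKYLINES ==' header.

== SKYLINES ==
[[15,10],[17,0]]
[[15,10],[17,0],[19,20],[20,0]]
[[15,10],[17,0],[19,20],[20,0],[39,8],[41,0]]
[[15,10],[17,0],[19,20],[20,0],[30,10],[41,0]]
[[13,11],[17,0],[19,20],[20,0],[30,10],[41,0]]
[[13,11],[17,0],[19,20],[20,13],[23,0],[30,10],[41,0]]
[[13,11],[17,0],[19,20],[20,13],[23,0],[30,10],[41,0]]
[[13,11],[17,0],[19,20],[20,13],[23,0],[30,10],[39,11],[41,0]]
[[13,11],[17,0],[19,20],[20,13],[23,0],[30,10],[37,13],[39,11],[41,0]]
[[0,13],[14,11],[17,0],[19,20],[20,13],[23,0],[30,10],[37,13],[39,11],[41,0]]
[[0,13],[14,11],[17,0],[19,20],[20,13],[23,0],[30,10],[37,13],[39,11],[41,0]]
[[0,13],[4,17],[19,20],[20,13],[23,0],[30,10],[37,13],[39,11],[41,0]]
[[0,13],[4,17],[19,20],[20,13],[23,0],[30,10],[37,13],[39,11],[41,0],[43,13],[45,0]]
[[0,13],[4,17],[19,20],[20,13],[23,0],[30,10],[37,13],[39,11],[41,0],[43,13],[45,0],[48,10],[50,0]]
[[0,13],[4,17],[19,20],[20,13],[23,0],[30,10],[37,13],[39,11],[41,0],[43,13],[50,0]]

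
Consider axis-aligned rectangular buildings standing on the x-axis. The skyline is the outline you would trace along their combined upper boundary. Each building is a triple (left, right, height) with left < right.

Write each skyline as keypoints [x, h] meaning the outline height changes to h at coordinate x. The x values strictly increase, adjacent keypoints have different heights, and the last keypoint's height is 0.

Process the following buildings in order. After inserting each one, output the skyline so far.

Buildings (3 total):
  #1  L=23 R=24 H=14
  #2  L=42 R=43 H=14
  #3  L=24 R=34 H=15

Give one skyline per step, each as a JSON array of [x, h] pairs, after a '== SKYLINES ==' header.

== SKYLINES ==
[[23,14],[24,0]]
[[23,14],[24,0],[42,14],[43,0]]
[[23,14],[24,15],[34,0],[42,14],[43,0]]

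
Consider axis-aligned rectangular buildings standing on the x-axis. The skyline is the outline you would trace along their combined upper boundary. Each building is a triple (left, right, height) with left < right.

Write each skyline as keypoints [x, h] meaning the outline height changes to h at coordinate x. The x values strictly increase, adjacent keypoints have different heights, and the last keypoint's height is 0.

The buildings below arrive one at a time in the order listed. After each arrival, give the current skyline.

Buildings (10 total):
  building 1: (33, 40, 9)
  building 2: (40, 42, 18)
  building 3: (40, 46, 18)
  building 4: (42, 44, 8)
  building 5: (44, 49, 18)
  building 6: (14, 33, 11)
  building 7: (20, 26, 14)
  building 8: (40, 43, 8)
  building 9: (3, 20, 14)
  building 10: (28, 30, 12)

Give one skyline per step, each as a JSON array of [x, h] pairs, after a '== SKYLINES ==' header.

== SKYLINES ==
[[33,9],[40,0]]
[[33,9],[40,18],[42,0]]
[[33,9],[40,18],[46,0]]
[[33,9],[40,18],[46,0]]
[[33,9],[40,18],[49,0]]
[[14,11],[33,9],[40,18],[49,0]]
[[14,11],[20,14],[26,11],[33,9],[40,18],[49,0]]
[[14,11],[20,14],[26,11],[33,9],[40,18],[49,0]]
[[3,14],[26,11],[33,9],[40,18],[49,0]]
[[3,14],[26,11],[28,12],[30,11],[33,9],[40,18],[49,0]]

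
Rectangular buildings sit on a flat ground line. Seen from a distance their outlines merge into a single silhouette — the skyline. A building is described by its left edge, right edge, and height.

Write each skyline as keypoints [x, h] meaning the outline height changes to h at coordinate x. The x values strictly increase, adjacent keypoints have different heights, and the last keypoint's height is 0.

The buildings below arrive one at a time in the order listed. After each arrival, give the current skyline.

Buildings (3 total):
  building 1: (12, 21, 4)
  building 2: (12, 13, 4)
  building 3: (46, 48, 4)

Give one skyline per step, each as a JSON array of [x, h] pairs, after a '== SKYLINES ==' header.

== SKYLINES ==
[[12,4],[21,0]]
[[12,4],[21,0]]
[[12,4],[21,0],[46,4],[48,0]]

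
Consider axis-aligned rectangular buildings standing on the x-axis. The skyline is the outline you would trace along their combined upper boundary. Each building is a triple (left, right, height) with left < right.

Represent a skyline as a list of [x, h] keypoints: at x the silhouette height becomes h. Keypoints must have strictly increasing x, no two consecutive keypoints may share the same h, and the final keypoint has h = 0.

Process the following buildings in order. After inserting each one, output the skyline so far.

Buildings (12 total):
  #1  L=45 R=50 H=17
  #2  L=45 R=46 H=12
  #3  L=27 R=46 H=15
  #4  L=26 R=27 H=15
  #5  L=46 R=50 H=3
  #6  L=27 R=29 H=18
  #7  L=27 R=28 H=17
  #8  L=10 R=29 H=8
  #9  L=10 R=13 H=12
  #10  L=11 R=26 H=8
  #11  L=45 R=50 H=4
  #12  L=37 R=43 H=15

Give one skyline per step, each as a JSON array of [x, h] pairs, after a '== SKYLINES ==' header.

== SKYLINES ==
[[45,17],[50,0]]
[[45,17],[50,0]]
[[27,15],[45,17],[50,0]]
[[26,15],[45,17],[50,0]]
[[26,15],[45,17],[50,0]]
[[26,15],[27,18],[29,15],[45,17],[50,0]]
[[26,15],[27,18],[29,15],[45,17],[50,0]]
[[10,8],[26,15],[27,18],[29,15],[45,17],[50,0]]
[[10,12],[13,8],[26,15],[27,18],[29,15],[45,17],[50,0]]
[[10,12],[13,8],[26,15],[27,18],[29,15],[45,17],[50,0]]
[[10,12],[13,8],[26,15],[27,18],[29,15],[45,17],[50,0]]
[[10,12],[13,8],[26,15],[27,18],[29,15],[45,17],[50,0]]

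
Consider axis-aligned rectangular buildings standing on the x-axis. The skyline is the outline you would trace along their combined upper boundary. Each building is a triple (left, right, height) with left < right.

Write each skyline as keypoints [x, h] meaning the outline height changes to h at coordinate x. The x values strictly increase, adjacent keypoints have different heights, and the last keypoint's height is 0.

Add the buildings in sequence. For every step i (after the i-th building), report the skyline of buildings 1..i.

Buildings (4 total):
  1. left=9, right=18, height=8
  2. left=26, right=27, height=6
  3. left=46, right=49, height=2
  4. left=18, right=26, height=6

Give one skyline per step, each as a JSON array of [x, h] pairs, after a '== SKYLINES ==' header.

== SKYLINES ==
[[9,8],[18,0]]
[[9,8],[18,0],[26,6],[27,0]]
[[9,8],[18,0],[26,6],[27,0],[46,2],[49,0]]
[[9,8],[18,6],[27,0],[46,2],[49,0]]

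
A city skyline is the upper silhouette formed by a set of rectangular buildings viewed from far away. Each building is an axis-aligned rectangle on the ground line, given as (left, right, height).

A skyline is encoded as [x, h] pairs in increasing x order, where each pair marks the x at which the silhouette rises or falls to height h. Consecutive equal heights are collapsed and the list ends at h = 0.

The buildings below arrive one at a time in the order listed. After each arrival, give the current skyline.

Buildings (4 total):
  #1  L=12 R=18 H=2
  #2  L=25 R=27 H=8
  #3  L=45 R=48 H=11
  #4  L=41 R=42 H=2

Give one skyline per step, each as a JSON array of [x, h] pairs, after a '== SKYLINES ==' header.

== SKYLINES ==
[[12,2],[18,0]]
[[12,2],[18,0],[25,8],[27,0]]
[[12,2],[18,0],[25,8],[27,0],[45,11],[48,0]]
[[12,2],[18,0],[25,8],[27,0],[41,2],[42,0],[45,11],[48,0]]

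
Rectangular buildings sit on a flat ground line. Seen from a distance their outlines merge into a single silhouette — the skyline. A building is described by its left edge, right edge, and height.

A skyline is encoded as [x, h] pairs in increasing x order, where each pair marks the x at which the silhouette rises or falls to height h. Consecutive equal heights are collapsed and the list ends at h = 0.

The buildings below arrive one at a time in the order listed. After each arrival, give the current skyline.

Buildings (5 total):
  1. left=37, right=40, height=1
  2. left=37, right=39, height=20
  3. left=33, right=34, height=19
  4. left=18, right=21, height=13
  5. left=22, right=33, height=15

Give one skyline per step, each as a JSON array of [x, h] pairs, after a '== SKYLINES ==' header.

== SKYLINES ==
[[37,1],[40,0]]
[[37,20],[39,1],[40,0]]
[[33,19],[34,0],[37,20],[39,1],[40,0]]
[[18,13],[21,0],[33,19],[34,0],[37,20],[39,1],[40,0]]
[[18,13],[21,0],[22,15],[33,19],[34,0],[37,20],[39,1],[40,0]]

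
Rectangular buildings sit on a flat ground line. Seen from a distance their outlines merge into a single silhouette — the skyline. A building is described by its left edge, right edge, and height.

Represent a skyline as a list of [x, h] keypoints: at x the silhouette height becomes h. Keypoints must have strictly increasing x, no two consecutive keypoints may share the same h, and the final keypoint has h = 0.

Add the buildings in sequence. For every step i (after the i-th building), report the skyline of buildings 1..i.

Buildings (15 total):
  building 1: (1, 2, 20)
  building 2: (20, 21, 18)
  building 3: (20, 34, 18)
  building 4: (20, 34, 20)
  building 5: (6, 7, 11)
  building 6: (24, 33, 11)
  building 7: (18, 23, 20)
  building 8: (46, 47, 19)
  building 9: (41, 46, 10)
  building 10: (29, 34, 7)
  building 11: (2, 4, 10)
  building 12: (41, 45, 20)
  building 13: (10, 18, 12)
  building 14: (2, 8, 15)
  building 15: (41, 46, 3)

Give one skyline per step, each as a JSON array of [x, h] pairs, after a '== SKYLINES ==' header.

== SKYLINES ==
[[1,20],[2,0]]
[[1,20],[2,0],[20,18],[21,0]]
[[1,20],[2,0],[20,18],[34,0]]
[[1,20],[2,0],[20,20],[34,0]]
[[1,20],[2,0],[6,11],[7,0],[20,20],[34,0]]
[[1,20],[2,0],[6,11],[7,0],[20,20],[34,0]]
[[1,20],[2,0],[6,11],[7,0],[18,20],[34,0]]
[[1,20],[2,0],[6,11],[7,0],[18,20],[34,0],[46,19],[47,0]]
[[1,20],[2,0],[6,11],[7,0],[18,20],[34,0],[41,10],[46,19],[47,0]]
[[1,20],[2,0],[6,11],[7,0],[18,20],[34,0],[41,10],[46,19],[47,0]]
[[1,20],[2,10],[4,0],[6,11],[7,0],[18,20],[34,0],[41,10],[46,19],[47,0]]
[[1,20],[2,10],[4,0],[6,11],[7,0],[18,20],[34,0],[41,20],[45,10],[46,19],[47,0]]
[[1,20],[2,10],[4,0],[6,11],[7,0],[10,12],[18,20],[34,0],[41,20],[45,10],[46,19],[47,0]]
[[1,20],[2,15],[8,0],[10,12],[18,20],[34,0],[41,20],[45,10],[46,19],[47,0]]
[[1,20],[2,15],[8,0],[10,12],[18,20],[34,0],[41,20],[45,10],[46,19],[47,0]]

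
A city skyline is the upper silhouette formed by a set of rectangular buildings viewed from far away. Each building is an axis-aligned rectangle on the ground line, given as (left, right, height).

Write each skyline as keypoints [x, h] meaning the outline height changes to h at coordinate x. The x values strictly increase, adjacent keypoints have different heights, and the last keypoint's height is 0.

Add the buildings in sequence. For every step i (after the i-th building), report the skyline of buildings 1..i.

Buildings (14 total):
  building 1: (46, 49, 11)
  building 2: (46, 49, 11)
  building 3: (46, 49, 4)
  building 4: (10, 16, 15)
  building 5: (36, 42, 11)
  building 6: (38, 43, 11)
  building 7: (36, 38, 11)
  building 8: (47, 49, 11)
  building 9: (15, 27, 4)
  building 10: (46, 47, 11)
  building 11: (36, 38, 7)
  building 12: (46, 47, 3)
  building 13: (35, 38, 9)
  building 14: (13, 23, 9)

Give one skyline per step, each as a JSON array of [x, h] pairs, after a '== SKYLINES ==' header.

== SKYLINES ==
[[46,11],[49,0]]
[[46,11],[49,0]]
[[46,11],[49,0]]
[[10,15],[16,0],[46,11],[49,0]]
[[10,15],[16,0],[36,11],[42,0],[46,11],[49,0]]
[[10,15],[16,0],[36,11],[43,0],[46,11],[49,0]]
[[10,15],[16,0],[36,11],[43,0],[46,11],[49,0]]
[[10,15],[16,0],[36,11],[43,0],[46,11],[49,0]]
[[10,15],[16,4],[27,0],[36,11],[43,0],[46,11],[49,0]]
[[10,15],[16,4],[27,0],[36,11],[43,0],[46,11],[49,0]]
[[10,15],[16,4],[27,0],[36,11],[43,0],[46,11],[49,0]]
[[10,15],[16,4],[27,0],[36,11],[43,0],[46,11],[49,0]]
[[10,15],[16,4],[27,0],[35,9],[36,11],[43,0],[46,11],[49,0]]
[[10,15],[16,9],[23,4],[27,0],[35,9],[36,11],[43,0],[46,11],[49,0]]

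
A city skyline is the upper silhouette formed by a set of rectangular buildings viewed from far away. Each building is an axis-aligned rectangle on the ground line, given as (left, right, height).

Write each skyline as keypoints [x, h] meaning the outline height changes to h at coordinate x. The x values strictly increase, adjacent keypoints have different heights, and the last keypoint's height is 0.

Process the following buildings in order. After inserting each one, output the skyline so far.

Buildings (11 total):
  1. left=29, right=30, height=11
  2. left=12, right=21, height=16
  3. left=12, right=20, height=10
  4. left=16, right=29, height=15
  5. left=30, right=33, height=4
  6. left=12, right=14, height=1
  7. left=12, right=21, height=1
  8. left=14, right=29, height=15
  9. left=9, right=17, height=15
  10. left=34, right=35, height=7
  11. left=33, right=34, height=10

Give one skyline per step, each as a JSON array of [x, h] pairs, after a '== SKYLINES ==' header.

== SKYLINES ==
[[29,11],[30,0]]
[[12,16],[21,0],[29,11],[30,0]]
[[12,16],[21,0],[29,11],[30,0]]
[[12,16],[21,15],[29,11],[30,0]]
[[12,16],[21,15],[29,11],[30,4],[33,0]]
[[12,16],[21,15],[29,11],[30,4],[33,0]]
[[12,16],[21,15],[29,11],[30,4],[33,0]]
[[12,16],[21,15],[29,11],[30,4],[33,0]]
[[9,15],[12,16],[21,15],[29,11],[30,4],[33,0]]
[[9,15],[12,16],[21,15],[29,11],[30,4],[33,0],[34,7],[35,0]]
[[9,15],[12,16],[21,15],[29,11],[30,4],[33,10],[34,7],[35,0]]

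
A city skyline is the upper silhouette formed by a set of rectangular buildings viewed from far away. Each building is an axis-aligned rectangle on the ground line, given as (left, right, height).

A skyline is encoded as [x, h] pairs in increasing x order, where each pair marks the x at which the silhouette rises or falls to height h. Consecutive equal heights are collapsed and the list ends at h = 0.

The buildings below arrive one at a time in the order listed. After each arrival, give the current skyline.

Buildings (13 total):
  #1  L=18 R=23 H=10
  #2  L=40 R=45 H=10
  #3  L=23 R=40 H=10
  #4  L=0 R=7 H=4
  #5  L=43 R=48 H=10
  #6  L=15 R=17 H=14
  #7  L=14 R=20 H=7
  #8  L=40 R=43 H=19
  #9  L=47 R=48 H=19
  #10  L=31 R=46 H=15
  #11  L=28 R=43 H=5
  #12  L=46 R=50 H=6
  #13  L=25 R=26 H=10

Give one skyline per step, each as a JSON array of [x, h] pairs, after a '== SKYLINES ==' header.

== SKYLINES ==
[[18,10],[23,0]]
[[18,10],[23,0],[40,10],[45,0]]
[[18,10],[45,0]]
[[0,4],[7,0],[18,10],[45,0]]
[[0,4],[7,0],[18,10],[48,0]]
[[0,4],[7,0],[15,14],[17,0],[18,10],[48,0]]
[[0,4],[7,0],[14,7],[15,14],[17,7],[18,10],[48,0]]
[[0,4],[7,0],[14,7],[15,14],[17,7],[18,10],[40,19],[43,10],[48,0]]
[[0,4],[7,0],[14,7],[15,14],[17,7],[18,10],[40,19],[43,10],[47,19],[48,0]]
[[0,4],[7,0],[14,7],[15,14],[17,7],[18,10],[31,15],[40,19],[43,15],[46,10],[47,19],[48,0]]
[[0,4],[7,0],[14,7],[15,14],[17,7],[18,10],[31,15],[40,19],[43,15],[46,10],[47,19],[48,0]]
[[0,4],[7,0],[14,7],[15,14],[17,7],[18,10],[31,15],[40,19],[43,15],[46,10],[47,19],[48,6],[50,0]]
[[0,4],[7,0],[14,7],[15,14],[17,7],[18,10],[31,15],[40,19],[43,15],[46,10],[47,19],[48,6],[50,0]]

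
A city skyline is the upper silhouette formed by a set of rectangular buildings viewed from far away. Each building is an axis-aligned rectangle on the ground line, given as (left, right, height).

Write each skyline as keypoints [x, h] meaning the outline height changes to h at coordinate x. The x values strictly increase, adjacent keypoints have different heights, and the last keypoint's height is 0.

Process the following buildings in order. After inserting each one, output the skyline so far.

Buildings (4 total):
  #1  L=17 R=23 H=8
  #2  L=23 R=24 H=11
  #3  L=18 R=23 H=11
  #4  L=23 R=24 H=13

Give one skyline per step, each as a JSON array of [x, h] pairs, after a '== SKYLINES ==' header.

== SKYLINES ==
[[17,8],[23,0]]
[[17,8],[23,11],[24,0]]
[[17,8],[18,11],[24,0]]
[[17,8],[18,11],[23,13],[24,0]]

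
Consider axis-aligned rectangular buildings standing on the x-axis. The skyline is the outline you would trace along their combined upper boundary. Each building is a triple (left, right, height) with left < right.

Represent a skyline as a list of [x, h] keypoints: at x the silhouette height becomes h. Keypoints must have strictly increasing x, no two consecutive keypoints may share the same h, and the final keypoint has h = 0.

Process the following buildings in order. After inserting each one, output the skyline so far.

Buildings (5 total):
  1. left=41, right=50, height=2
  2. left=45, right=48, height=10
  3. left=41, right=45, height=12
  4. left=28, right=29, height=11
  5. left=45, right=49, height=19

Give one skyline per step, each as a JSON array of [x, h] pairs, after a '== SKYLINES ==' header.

== SKYLINES ==
[[41,2],[50,0]]
[[41,2],[45,10],[48,2],[50,0]]
[[41,12],[45,10],[48,2],[50,0]]
[[28,11],[29,0],[41,12],[45,10],[48,2],[50,0]]
[[28,11],[29,0],[41,12],[45,19],[49,2],[50,0]]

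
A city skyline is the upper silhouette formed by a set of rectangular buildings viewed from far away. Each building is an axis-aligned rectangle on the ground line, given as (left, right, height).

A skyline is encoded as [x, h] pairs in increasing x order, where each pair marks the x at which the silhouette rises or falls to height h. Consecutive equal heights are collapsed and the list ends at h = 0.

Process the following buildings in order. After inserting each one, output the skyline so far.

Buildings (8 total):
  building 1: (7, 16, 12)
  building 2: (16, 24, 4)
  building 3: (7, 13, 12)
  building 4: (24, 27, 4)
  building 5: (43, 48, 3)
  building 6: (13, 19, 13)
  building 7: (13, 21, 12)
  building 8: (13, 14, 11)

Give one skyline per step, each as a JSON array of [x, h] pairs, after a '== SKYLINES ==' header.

== SKYLINES ==
[[7,12],[16,0]]
[[7,12],[16,4],[24,0]]
[[7,12],[16,4],[24,0]]
[[7,12],[16,4],[27,0]]
[[7,12],[16,4],[27,0],[43,3],[48,0]]
[[7,12],[13,13],[19,4],[27,0],[43,3],[48,0]]
[[7,12],[13,13],[19,12],[21,4],[27,0],[43,3],[48,0]]
[[7,12],[13,13],[19,12],[21,4],[27,0],[43,3],[48,0]]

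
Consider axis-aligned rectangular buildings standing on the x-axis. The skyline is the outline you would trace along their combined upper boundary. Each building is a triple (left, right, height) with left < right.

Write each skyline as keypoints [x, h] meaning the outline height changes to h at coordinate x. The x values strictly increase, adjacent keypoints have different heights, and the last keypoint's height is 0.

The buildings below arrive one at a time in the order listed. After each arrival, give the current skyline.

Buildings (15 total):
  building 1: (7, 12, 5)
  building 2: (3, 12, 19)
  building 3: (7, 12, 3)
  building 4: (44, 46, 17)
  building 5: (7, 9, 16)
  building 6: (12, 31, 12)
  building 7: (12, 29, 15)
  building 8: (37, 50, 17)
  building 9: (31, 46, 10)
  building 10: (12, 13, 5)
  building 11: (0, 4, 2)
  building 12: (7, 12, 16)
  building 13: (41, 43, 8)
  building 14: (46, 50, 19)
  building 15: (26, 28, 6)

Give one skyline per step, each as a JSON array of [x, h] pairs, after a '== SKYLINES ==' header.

== SKYLINES ==
[[7,5],[12,0]]
[[3,19],[12,0]]
[[3,19],[12,0]]
[[3,19],[12,0],[44,17],[46,0]]
[[3,19],[12,0],[44,17],[46,0]]
[[3,19],[12,12],[31,0],[44,17],[46,0]]
[[3,19],[12,15],[29,12],[31,0],[44,17],[46,0]]
[[3,19],[12,15],[29,12],[31,0],[37,17],[50,0]]
[[3,19],[12,15],[29,12],[31,10],[37,17],[50,0]]
[[3,19],[12,15],[29,12],[31,10],[37,17],[50,0]]
[[0,2],[3,19],[12,15],[29,12],[31,10],[37,17],[50,0]]
[[0,2],[3,19],[12,15],[29,12],[31,10],[37,17],[50,0]]
[[0,2],[3,19],[12,15],[29,12],[31,10],[37,17],[50,0]]
[[0,2],[3,19],[12,15],[29,12],[31,10],[37,17],[46,19],[50,0]]
[[0,2],[3,19],[12,15],[29,12],[31,10],[37,17],[46,19],[50,0]]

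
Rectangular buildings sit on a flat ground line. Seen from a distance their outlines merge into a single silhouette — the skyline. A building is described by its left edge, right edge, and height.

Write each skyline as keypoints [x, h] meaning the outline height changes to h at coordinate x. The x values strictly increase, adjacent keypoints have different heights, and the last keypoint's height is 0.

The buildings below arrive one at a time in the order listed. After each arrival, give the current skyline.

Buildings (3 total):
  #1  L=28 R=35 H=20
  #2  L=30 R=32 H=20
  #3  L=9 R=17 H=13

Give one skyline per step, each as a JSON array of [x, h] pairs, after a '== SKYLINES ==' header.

== SKYLINES ==
[[28,20],[35,0]]
[[28,20],[35,0]]
[[9,13],[17,0],[28,20],[35,0]]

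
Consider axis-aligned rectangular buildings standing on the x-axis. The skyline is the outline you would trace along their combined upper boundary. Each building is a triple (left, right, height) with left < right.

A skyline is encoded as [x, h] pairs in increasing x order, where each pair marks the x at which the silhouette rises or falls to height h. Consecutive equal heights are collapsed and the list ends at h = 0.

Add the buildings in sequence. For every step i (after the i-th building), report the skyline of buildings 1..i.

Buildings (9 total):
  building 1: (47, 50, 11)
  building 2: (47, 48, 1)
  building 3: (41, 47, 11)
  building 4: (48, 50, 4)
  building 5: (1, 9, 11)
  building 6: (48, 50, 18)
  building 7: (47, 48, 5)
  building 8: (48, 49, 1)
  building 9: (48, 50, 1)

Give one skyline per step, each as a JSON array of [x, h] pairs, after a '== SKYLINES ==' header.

== SKYLINES ==
[[47,11],[50,0]]
[[47,11],[50,0]]
[[41,11],[50,0]]
[[41,11],[50,0]]
[[1,11],[9,0],[41,11],[50,0]]
[[1,11],[9,0],[41,11],[48,18],[50,0]]
[[1,11],[9,0],[41,11],[48,18],[50,0]]
[[1,11],[9,0],[41,11],[48,18],[50,0]]
[[1,11],[9,0],[41,11],[48,18],[50,0]]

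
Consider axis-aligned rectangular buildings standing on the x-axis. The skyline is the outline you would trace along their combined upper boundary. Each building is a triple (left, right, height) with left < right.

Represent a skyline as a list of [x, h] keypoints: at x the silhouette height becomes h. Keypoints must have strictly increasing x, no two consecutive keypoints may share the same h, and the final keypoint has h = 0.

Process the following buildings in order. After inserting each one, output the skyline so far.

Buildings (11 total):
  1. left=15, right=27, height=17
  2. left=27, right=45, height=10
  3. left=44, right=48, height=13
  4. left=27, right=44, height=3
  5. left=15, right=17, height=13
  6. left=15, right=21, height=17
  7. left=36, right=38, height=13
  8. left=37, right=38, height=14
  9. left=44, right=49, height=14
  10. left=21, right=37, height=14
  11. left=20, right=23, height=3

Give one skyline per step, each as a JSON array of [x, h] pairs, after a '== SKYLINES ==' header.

== SKYLINES ==
[[15,17],[27,0]]
[[15,17],[27,10],[45,0]]
[[15,17],[27,10],[44,13],[48,0]]
[[15,17],[27,10],[44,13],[48,0]]
[[15,17],[27,10],[44,13],[48,0]]
[[15,17],[27,10],[44,13],[48,0]]
[[15,17],[27,10],[36,13],[38,10],[44,13],[48,0]]
[[15,17],[27,10],[36,13],[37,14],[38,10],[44,13],[48,0]]
[[15,17],[27,10],[36,13],[37,14],[38,10],[44,14],[49,0]]
[[15,17],[27,14],[38,10],[44,14],[49,0]]
[[15,17],[27,14],[38,10],[44,14],[49,0]]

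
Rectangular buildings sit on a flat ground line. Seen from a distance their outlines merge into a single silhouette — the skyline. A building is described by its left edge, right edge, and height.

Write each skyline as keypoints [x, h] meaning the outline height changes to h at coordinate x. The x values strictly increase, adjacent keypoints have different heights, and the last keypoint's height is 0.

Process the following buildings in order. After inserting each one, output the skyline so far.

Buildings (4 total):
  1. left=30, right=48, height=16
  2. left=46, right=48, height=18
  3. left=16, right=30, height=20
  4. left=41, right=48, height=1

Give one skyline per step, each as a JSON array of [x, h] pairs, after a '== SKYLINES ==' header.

== SKYLINES ==
[[30,16],[48,0]]
[[30,16],[46,18],[48,0]]
[[16,20],[30,16],[46,18],[48,0]]
[[16,20],[30,16],[46,18],[48,0]]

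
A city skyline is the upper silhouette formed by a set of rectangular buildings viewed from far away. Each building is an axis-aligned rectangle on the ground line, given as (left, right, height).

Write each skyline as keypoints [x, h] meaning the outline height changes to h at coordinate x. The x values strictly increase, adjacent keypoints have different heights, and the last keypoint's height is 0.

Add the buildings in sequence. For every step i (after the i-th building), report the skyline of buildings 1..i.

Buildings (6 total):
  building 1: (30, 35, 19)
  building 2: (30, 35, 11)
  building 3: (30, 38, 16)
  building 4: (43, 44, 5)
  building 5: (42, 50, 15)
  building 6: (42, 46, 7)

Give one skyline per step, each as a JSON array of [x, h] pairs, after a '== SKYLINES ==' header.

== SKYLINES ==
[[30,19],[35,0]]
[[30,19],[35,0]]
[[30,19],[35,16],[38,0]]
[[30,19],[35,16],[38,0],[43,5],[44,0]]
[[30,19],[35,16],[38,0],[42,15],[50,0]]
[[30,19],[35,16],[38,0],[42,15],[50,0]]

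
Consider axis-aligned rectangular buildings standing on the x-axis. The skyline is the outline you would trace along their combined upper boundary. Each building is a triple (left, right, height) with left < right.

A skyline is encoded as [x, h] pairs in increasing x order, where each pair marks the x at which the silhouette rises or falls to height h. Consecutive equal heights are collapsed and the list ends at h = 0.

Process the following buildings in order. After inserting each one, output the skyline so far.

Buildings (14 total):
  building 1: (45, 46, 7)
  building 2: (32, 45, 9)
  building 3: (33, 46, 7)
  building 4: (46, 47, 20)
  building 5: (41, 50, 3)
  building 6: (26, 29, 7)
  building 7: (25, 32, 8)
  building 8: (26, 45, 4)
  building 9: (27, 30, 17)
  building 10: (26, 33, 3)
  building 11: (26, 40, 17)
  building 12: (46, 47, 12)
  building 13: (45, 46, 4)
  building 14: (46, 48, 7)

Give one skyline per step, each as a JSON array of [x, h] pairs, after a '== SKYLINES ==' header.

== SKYLINES ==
[[45,7],[46,0]]
[[32,9],[45,7],[46,0]]
[[32,9],[45,7],[46,0]]
[[32,9],[45,7],[46,20],[47,0]]
[[32,9],[45,7],[46,20],[47,3],[50,0]]
[[26,7],[29,0],[32,9],[45,7],[46,20],[47,3],[50,0]]
[[25,8],[32,9],[45,7],[46,20],[47,3],[50,0]]
[[25,8],[32,9],[45,7],[46,20],[47,3],[50,0]]
[[25,8],[27,17],[30,8],[32,9],[45,7],[46,20],[47,3],[50,0]]
[[25,8],[27,17],[30,8],[32,9],[45,7],[46,20],[47,3],[50,0]]
[[25,8],[26,17],[40,9],[45,7],[46,20],[47,3],[50,0]]
[[25,8],[26,17],[40,9],[45,7],[46,20],[47,3],[50,0]]
[[25,8],[26,17],[40,9],[45,7],[46,20],[47,3],[50,0]]
[[25,8],[26,17],[40,9],[45,7],[46,20],[47,7],[48,3],[50,0]]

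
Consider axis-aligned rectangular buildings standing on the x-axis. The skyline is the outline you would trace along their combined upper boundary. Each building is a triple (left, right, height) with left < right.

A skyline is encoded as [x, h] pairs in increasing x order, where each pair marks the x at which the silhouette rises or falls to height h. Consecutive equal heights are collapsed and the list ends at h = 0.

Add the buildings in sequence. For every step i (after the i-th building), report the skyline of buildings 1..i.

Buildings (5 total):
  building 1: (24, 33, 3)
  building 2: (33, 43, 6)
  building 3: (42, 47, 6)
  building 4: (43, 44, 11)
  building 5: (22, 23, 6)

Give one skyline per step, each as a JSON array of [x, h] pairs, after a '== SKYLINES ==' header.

== SKYLINES ==
[[24,3],[33,0]]
[[24,3],[33,6],[43,0]]
[[24,3],[33,6],[47,0]]
[[24,3],[33,6],[43,11],[44,6],[47,0]]
[[22,6],[23,0],[24,3],[33,6],[43,11],[44,6],[47,0]]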